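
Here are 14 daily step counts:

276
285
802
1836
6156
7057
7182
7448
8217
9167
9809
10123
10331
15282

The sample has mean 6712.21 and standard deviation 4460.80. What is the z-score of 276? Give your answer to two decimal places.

z = (276 − 6712.21) / 4460.80 = -1.44.

-1.44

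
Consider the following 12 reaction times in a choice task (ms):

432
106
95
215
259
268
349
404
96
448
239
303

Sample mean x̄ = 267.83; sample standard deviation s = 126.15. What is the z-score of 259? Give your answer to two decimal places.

z = (259 − 267.83) / 126.15 = -0.07.

-0.07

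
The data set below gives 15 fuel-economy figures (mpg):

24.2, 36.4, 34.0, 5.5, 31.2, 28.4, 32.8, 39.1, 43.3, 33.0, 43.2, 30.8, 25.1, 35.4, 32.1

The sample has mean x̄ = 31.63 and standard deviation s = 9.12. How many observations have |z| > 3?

0

Cutoffs: x̄ ± 3s = [4.27, 58.99].
Every value lies within the cutoffs.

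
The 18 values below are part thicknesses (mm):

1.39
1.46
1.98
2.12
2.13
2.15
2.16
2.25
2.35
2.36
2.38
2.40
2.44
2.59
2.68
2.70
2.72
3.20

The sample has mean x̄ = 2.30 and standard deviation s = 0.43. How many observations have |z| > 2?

Cutoffs: x̄ ± 2s = [1.44, 3.16].
Outside the cutoffs: 1.39, 3.20.

2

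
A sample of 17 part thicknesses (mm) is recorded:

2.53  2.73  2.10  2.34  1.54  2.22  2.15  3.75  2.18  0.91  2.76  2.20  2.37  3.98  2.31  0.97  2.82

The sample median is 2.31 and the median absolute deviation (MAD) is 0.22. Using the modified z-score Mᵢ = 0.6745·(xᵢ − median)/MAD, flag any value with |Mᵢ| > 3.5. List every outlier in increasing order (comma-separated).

0.91, 0.97, 3.75, 3.98

|Mᵢ| > 3.5 ⇔ |xᵢ − 2.31| > 3.5·0.22/0.6745 = 1.14.
So outliers lie outside [1.17, 3.45].
0.91: M = -4.29 → outlier.
0.97: M = -4.11 → outlier.
3.75: M = 4.41 → outlier.
3.98: M = 5.12 → outlier.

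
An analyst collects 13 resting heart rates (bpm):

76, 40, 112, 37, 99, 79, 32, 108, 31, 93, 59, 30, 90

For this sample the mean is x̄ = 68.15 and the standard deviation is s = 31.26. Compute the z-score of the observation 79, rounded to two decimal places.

z = (79 − 68.15) / 31.26 = 0.35.

0.35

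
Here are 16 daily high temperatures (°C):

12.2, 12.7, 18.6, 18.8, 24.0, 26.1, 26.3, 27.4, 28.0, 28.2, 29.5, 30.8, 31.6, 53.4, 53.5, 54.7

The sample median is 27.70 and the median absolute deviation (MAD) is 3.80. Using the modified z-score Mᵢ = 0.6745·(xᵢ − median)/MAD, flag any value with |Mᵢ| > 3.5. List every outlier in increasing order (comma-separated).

|Mᵢ| > 3.5 ⇔ |xᵢ − 27.70| > 3.5·3.80/0.6745 = 19.72.
So outliers lie outside [7.98, 47.42].
53.4: M = 4.56 → outlier.
53.5: M = 4.58 → outlier.
54.7: M = 4.79 → outlier.

53.4, 53.5, 54.7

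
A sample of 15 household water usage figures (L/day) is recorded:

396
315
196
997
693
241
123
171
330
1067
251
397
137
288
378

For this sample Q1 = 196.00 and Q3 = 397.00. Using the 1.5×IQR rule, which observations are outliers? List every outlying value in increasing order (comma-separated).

997, 1067

IQR = Q3 − Q1 = 397.00 − 196.00 = 201.00.
Lower fence = Q1 − 1.5·IQR = 196.00 − 301.50 = -105.50.
Upper fence = Q3 + 1.5·IQR = 397.00 + 301.50 = 698.50.
997 > 698.50 → outlier.
1067 > 698.50 → outlier.
All remaining values lie within [-105.50, 698.50].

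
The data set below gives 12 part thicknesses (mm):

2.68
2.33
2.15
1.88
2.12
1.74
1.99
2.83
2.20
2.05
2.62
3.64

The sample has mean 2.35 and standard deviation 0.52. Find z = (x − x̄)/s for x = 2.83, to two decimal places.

0.92

z = (2.83 − 2.35) / 0.52 = 0.92.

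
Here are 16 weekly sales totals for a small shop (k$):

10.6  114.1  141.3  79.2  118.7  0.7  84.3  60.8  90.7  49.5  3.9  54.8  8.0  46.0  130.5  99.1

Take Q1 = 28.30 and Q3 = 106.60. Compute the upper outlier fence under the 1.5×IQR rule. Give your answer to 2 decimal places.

224.05

IQR = Q3 − Q1 = 106.60 − 28.30 = 78.30.
Lower fence = Q1 − 1.5·IQR = 28.30 − 117.45 = -89.15.
Upper fence = Q3 + 1.5·IQR = 106.60 + 117.45 = 224.05.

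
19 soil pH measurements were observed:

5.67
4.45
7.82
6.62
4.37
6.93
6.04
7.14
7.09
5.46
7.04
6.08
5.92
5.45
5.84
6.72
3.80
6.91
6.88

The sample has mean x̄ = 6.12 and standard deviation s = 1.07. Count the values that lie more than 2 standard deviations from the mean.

Cutoffs: x̄ ± 2s = [3.98, 8.26].
Outside the cutoffs: 3.80.

1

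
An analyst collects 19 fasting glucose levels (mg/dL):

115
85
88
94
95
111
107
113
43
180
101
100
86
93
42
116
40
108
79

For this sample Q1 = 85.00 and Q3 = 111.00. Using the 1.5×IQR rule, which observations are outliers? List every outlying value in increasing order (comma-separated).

40, 42, 43, 180

IQR = Q3 − Q1 = 111.00 − 85.00 = 26.00.
Lower fence = Q1 − 1.5·IQR = 85.00 − 39.00 = 46.00.
Upper fence = Q3 + 1.5·IQR = 111.00 + 39.00 = 150.00.
40 < 46.00 → outlier.
42 < 46.00 → outlier.
43 < 46.00 → outlier.
180 > 150.00 → outlier.
All remaining values lie within [46.00, 150.00].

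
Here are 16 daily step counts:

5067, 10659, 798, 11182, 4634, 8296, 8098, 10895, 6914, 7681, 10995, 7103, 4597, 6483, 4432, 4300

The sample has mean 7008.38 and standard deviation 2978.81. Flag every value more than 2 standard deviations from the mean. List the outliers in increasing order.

Cutoffs at x̄ ± 2s: 7008.38 ± 2·2978.81 = [1050.76, 12966.00].
798: z = -2.08, |z| > 2 → outlier.
Every other value lies within [1050.76, 12966.00].

798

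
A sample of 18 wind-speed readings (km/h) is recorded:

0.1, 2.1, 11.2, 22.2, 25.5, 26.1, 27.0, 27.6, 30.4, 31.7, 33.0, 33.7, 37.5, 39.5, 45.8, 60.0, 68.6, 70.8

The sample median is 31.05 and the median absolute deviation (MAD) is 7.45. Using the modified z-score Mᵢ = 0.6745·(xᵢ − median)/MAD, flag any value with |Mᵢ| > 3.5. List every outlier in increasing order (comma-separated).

|Mᵢ| > 3.5 ⇔ |xᵢ − 31.05| > 3.5·7.45/0.6745 = 38.66.
So outliers lie outside [-7.61, 69.71].
70.8: M = 3.60 → outlier.

70.8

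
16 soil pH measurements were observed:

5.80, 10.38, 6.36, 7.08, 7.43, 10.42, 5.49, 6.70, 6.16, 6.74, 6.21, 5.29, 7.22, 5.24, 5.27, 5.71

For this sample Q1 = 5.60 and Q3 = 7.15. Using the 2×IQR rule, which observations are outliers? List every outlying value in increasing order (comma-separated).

IQR = Q3 − Q1 = 7.15 − 5.60 = 1.55.
Lower fence = Q1 − 2·IQR = 5.60 − 3.10 = 2.50.
Upper fence = Q3 + 2·IQR = 7.15 + 3.10 = 10.25.
10.38 > 10.25 → outlier.
10.42 > 10.25 → outlier.
All remaining values lie within [2.50, 10.25].

10.38, 10.42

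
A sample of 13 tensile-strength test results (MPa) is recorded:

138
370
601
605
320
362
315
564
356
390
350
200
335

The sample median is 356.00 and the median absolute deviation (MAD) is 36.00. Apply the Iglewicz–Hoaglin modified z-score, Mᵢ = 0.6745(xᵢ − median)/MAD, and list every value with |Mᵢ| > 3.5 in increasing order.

138, 564, 601, 605

|Mᵢ| > 3.5 ⇔ |xᵢ − 356.00| > 3.5·36.00/0.6745 = 186.81.
So outliers lie outside [169.19, 542.81].
138: M = -4.08 → outlier.
564: M = 3.90 → outlier.
601: M = 4.59 → outlier.
605: M = 4.67 → outlier.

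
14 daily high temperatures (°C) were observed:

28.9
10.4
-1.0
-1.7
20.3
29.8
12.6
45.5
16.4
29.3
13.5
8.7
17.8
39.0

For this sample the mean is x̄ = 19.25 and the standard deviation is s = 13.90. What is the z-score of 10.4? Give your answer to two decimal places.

-0.64

z = (10.4 − 19.25) / 13.90 = -0.64.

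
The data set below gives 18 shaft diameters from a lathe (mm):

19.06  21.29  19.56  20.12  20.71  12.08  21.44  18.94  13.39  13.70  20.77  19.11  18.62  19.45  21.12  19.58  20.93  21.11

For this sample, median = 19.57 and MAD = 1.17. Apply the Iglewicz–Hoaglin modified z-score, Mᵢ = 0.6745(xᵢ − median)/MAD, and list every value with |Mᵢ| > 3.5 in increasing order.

|Mᵢ| > 3.5 ⇔ |xᵢ − 19.57| > 3.5·1.17/0.6745 = 6.07.
So outliers lie outside [13.50, 25.64].
12.08: M = -4.32 → outlier.
13.39: M = -3.56 → outlier.

12.08, 13.39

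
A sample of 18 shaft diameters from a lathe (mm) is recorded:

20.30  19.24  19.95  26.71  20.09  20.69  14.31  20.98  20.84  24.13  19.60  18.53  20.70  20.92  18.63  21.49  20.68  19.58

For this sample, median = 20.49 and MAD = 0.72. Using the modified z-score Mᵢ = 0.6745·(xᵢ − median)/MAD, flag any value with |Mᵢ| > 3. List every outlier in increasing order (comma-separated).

|Mᵢ| > 3 ⇔ |xᵢ − 20.49| > 3·0.72/0.6745 = 3.20.
So outliers lie outside [17.29, 23.69].
14.31: M = -5.79 → outlier.
24.13: M = 3.41 → outlier.
26.71: M = 5.83 → outlier.

14.31, 24.13, 26.71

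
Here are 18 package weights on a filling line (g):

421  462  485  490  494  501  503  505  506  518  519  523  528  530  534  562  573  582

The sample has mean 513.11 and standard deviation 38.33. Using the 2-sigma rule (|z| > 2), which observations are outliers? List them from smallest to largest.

421

Cutoffs at x̄ ± 2s: 513.11 ± 2·38.33 = [436.45, 589.77].
421: z = -2.40, |z| > 2 → outlier.
Every other value lies within [436.45, 589.77].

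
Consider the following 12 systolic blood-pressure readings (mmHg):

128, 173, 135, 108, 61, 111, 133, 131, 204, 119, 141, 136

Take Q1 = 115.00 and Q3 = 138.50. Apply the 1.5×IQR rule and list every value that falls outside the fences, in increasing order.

IQR = Q3 − Q1 = 138.50 − 115.00 = 23.50.
Lower fence = Q1 − 1.5·IQR = 115.00 − 35.25 = 79.75.
Upper fence = Q3 + 1.5·IQR = 138.50 + 35.25 = 173.75.
61 < 79.75 → outlier.
204 > 173.75 → outlier.
All remaining values lie within [79.75, 173.75].

61, 204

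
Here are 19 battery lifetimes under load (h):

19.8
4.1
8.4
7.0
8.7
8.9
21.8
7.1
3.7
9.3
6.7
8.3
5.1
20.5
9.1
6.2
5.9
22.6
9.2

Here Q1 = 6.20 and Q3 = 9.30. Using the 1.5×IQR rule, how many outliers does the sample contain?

4

IQR = 3.10; fences at 6.20 − 4.65 = 1.55 and 9.30 + 4.65 = 13.95.
Outside the cutoffs: 19.8, 20.5, 21.8, 22.6.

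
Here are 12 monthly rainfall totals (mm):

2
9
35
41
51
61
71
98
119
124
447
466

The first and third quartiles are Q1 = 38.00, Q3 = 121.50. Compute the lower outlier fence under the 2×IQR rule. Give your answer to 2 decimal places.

IQR = Q3 − Q1 = 121.50 − 38.00 = 83.50.
Lower fence = Q1 − 2·IQR = 38.00 − 167.00 = -129.00.
Upper fence = Q3 + 2·IQR = 121.50 + 167.00 = 288.50.

-129.00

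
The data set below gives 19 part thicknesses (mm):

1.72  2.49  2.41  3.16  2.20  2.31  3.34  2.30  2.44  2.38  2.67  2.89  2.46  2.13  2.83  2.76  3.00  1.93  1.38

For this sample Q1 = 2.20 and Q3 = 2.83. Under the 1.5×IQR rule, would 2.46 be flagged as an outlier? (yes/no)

IQR = Q3 − Q1 = 2.83 − 2.20 = 0.63.
Lower fence = Q1 − 1.5·IQR = 2.20 − 0.945 = 1.255.
Upper fence = Q3 + 1.5·IQR = 2.83 + 0.945 = 3.775.
2.46 lies within [1.255, 3.775].

no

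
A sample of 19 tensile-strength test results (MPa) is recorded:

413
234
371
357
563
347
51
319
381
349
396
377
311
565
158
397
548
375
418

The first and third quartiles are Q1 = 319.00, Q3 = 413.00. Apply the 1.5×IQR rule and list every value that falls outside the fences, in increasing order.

51, 158, 563, 565

IQR = Q3 − Q1 = 413.00 − 319.00 = 94.00.
Lower fence = Q1 − 1.5·IQR = 319.00 − 141.00 = 178.00.
Upper fence = Q3 + 1.5·IQR = 413.00 + 141.00 = 554.00.
51 < 178.00 → outlier.
158 < 178.00 → outlier.
563 > 554.00 → outlier.
565 > 554.00 → outlier.
All remaining values lie within [178.00, 554.00].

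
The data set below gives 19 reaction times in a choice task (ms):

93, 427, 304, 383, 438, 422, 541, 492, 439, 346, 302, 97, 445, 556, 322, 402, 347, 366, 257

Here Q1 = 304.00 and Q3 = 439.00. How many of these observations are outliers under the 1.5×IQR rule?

IQR = 135.00; fences at 304.00 − 202.50 = 101.50 and 439.00 + 202.50 = 641.50.
Outside the cutoffs: 93, 97.

2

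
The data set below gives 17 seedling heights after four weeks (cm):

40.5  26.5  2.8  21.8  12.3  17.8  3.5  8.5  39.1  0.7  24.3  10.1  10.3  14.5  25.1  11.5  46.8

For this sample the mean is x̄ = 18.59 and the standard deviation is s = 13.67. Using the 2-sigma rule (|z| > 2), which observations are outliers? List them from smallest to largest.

46.8

Cutoffs at x̄ ± 2s: 18.59 ± 2·13.67 = [-8.75, 45.93].
46.8: z = 2.06, |z| > 2 → outlier.
Every other value lies within [-8.75, 45.93].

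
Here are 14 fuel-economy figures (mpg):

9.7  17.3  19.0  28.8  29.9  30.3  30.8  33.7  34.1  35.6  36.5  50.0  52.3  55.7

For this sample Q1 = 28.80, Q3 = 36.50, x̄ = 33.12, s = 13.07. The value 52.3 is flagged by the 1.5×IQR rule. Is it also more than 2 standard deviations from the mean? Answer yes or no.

no

z = (52.3 − 33.12) / 13.07 = 1.47.
|z| = 1.47 ≤ 2.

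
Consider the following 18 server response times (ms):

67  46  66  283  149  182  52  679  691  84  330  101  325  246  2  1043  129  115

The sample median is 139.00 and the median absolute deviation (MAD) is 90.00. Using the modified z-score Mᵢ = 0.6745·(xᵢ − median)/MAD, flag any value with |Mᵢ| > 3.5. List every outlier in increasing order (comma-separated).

679, 691, 1043

|Mᵢ| > 3.5 ⇔ |xᵢ − 139.00| > 3.5·90.00/0.6745 = 467.01.
So outliers lie outside [-328.01, 606.01].
679: M = 4.05 → outlier.
691: M = 4.14 → outlier.
1043: M = 6.77 → outlier.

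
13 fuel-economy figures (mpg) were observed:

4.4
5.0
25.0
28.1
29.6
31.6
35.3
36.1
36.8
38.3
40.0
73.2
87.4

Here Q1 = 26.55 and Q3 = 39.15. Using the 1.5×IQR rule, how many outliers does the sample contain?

IQR = 12.60; fences at 26.55 − 18.90 = 7.65 and 39.15 + 18.90 = 58.05.
Outside the cutoffs: 4.4, 5.0, 73.2, 87.4.

4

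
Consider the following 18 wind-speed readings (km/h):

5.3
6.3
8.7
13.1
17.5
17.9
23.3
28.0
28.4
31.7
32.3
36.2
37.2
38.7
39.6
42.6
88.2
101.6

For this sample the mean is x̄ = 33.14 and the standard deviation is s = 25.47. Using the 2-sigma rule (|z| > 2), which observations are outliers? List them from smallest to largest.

Cutoffs at x̄ ± 2s: 33.14 ± 2·25.47 = [-17.80, 84.08].
88.2: z = 2.16, |z| > 2 → outlier.
101.6: z = 2.69, |z| > 2 → outlier.
Every other value lies within [-17.80, 84.08].

88.2, 101.6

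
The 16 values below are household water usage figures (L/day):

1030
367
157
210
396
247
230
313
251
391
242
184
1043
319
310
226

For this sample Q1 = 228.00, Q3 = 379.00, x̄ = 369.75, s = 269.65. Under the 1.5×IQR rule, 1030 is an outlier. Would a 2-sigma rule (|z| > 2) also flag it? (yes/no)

yes

z = (1030 − 369.75) / 269.65 = 2.45.
|z| = 2.45 > 2.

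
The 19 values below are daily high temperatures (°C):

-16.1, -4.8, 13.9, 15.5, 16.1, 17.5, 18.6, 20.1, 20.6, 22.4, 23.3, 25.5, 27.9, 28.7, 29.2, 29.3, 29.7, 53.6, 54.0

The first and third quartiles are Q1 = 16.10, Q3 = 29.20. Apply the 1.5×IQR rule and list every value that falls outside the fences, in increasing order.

-16.1, -4.8, 53.6, 54.0

IQR = Q3 − Q1 = 29.20 − 16.10 = 13.10.
Lower fence = Q1 − 1.5·IQR = 16.10 − 19.65 = -3.55.
Upper fence = Q3 + 1.5·IQR = 29.20 + 19.65 = 48.85.
-16.1 < -3.55 → outlier.
-4.8 < -3.55 → outlier.
53.6 > 48.85 → outlier.
54.0 > 48.85 → outlier.
All remaining values lie within [-3.55, 48.85].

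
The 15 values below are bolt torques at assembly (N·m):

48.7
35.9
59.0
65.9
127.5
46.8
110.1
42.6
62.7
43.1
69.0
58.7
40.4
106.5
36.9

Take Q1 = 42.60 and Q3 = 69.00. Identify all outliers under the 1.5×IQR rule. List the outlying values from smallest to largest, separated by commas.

IQR = Q3 − Q1 = 69.00 − 42.60 = 26.40.
Lower fence = Q1 − 1.5·IQR = 42.60 − 39.60 = 3.00.
Upper fence = Q3 + 1.5·IQR = 69.00 + 39.60 = 108.60.
110.1 > 108.60 → outlier.
127.5 > 108.60 → outlier.
All remaining values lie within [3.00, 108.60].

110.1, 127.5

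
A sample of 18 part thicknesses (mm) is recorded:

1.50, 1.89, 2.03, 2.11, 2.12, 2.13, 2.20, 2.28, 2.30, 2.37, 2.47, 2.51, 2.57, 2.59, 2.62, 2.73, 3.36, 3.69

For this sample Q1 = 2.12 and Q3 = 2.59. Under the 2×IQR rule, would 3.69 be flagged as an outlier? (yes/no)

IQR = Q3 − Q1 = 2.59 − 2.12 = 0.47.
Lower fence = Q1 − 2·IQR = 2.12 − 0.94 = 1.18.
Upper fence = Q3 + 2·IQR = 2.59 + 0.94 = 3.53.
3.69 lies above the upper fence.

yes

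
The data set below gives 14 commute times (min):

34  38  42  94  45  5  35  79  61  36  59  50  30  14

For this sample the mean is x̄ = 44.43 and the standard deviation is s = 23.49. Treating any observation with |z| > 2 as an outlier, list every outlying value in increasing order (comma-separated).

Cutoffs at x̄ ± 2s: 44.43 ± 2·23.49 = [-2.55, 91.41].
94: z = 2.11, |z| > 2 → outlier.
Every other value lies within [-2.55, 91.41].

94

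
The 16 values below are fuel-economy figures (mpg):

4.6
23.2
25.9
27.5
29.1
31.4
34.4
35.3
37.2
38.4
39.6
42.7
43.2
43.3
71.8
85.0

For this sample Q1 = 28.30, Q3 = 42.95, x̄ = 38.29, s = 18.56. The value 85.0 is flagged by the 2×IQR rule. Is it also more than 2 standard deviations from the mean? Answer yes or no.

z = (85.0 − 38.29) / 18.56 = 2.52.
|z| = 2.52 > 2.

yes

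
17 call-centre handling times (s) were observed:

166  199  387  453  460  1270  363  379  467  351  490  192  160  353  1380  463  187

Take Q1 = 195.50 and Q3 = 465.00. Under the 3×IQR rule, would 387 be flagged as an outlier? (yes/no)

IQR = Q3 − Q1 = 465.00 − 195.50 = 269.50.
Lower fence = Q1 − 3·IQR = 195.50 − 808.50 = -613.00.
Upper fence = Q3 + 3·IQR = 465.00 + 808.50 = 1273.50.
387 lies within [-613.00, 1273.50].

no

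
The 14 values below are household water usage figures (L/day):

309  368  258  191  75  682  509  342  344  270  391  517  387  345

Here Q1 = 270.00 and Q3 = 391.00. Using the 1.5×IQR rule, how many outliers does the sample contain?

2

IQR = 121.00; fences at 270.00 − 181.50 = 88.50 and 391.00 + 181.50 = 572.50.
Outside the cutoffs: 75, 682.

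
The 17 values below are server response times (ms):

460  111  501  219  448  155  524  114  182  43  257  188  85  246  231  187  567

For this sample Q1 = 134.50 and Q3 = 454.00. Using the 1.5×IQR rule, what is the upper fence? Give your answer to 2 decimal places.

933.25

IQR = Q3 − Q1 = 454.00 − 134.50 = 319.50.
Lower fence = Q1 − 1.5·IQR = 134.50 − 479.25 = -344.75.
Upper fence = Q3 + 1.5·IQR = 454.00 + 479.25 = 933.25.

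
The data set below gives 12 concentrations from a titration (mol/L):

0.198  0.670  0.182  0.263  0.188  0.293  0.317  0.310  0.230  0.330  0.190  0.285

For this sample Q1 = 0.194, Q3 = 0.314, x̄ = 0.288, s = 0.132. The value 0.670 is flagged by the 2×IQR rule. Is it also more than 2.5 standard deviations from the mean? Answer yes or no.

z = (0.670 − 0.288) / 0.132 = 2.89.
|z| = 2.89 > 2.5.

yes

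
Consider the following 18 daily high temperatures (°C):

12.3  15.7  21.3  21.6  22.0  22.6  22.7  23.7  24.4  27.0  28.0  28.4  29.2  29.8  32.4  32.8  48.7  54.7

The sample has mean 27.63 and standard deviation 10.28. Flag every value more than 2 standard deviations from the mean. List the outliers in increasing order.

Cutoffs at x̄ ± 2s: 27.63 ± 2·10.28 = [7.07, 48.19].
48.7: z = 2.05, |z| > 2 → outlier.
54.7: z = 2.63, |z| > 2 → outlier.
Every other value lies within [7.07, 48.19].

48.7, 54.7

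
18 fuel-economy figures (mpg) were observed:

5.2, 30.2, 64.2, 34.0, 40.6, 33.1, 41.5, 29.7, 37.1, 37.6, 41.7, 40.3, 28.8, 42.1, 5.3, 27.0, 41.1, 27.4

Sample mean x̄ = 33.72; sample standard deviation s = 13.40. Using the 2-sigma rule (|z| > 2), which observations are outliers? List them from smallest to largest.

Cutoffs at x̄ ± 2s: 33.72 ± 2·13.40 = [6.92, 60.52].
5.2: z = -2.13, |z| > 2 → outlier.
5.3: z = -2.12, |z| > 2 → outlier.
64.2: z = 2.27, |z| > 2 → outlier.
Every other value lies within [6.92, 60.52].

5.2, 5.3, 64.2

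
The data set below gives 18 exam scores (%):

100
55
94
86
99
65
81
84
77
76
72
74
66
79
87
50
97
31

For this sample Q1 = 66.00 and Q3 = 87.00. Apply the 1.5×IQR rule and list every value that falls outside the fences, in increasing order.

31

IQR = Q3 − Q1 = 87.00 − 66.00 = 21.00.
Lower fence = Q1 − 1.5·IQR = 66.00 − 31.50 = 34.50.
Upper fence = Q3 + 1.5·IQR = 87.00 + 31.50 = 118.50.
31 < 34.50 → outlier.
All remaining values lie within [34.50, 118.50].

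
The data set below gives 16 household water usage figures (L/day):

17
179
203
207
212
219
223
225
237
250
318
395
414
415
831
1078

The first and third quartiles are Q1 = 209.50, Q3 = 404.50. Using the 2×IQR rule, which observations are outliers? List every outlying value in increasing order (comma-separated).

IQR = Q3 − Q1 = 404.50 − 209.50 = 195.00.
Lower fence = Q1 − 2·IQR = 209.50 − 390.00 = -180.50.
Upper fence = Q3 + 2·IQR = 404.50 + 390.00 = 794.50.
831 > 794.50 → outlier.
1078 > 794.50 → outlier.
All remaining values lie within [-180.50, 794.50].

831, 1078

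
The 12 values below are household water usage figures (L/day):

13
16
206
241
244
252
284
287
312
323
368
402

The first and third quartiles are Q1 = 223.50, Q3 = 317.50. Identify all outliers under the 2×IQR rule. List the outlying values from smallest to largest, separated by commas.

13, 16

IQR = Q3 − Q1 = 317.50 − 223.50 = 94.00.
Lower fence = Q1 − 2·IQR = 223.50 − 188.00 = 35.50.
Upper fence = Q3 + 2·IQR = 317.50 + 188.00 = 505.50.
13 < 35.50 → outlier.
16 < 35.50 → outlier.
All remaining values lie within [35.50, 505.50].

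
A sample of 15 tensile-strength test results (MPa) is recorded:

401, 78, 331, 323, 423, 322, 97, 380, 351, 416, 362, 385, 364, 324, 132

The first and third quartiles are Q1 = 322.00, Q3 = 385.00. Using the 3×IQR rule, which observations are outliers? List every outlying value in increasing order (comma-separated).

IQR = Q3 − Q1 = 385.00 − 322.00 = 63.00.
Lower fence = Q1 − 3·IQR = 322.00 − 189.00 = 133.00.
Upper fence = Q3 + 3·IQR = 385.00 + 189.00 = 574.00.
78 < 133.00 → outlier.
97 < 133.00 → outlier.
132 < 133.00 → outlier.
All remaining values lie within [133.00, 574.00].

78, 97, 132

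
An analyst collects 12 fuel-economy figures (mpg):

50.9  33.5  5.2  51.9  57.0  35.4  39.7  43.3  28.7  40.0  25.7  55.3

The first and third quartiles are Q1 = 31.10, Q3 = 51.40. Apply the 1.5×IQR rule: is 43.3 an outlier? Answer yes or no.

IQR = Q3 − Q1 = 51.40 − 31.10 = 20.30.
Lower fence = Q1 − 1.5·IQR = 31.10 − 30.45 = 0.65.
Upper fence = Q3 + 1.5·IQR = 51.40 + 30.45 = 81.85.
43.3 lies within [0.65, 81.85].

no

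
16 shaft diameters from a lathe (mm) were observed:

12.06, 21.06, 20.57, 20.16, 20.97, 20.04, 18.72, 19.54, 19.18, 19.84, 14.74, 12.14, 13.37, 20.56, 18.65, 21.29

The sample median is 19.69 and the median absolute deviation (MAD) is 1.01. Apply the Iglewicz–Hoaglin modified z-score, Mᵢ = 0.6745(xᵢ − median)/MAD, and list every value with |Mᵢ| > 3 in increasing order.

12.06, 12.14, 13.37, 14.74

|Mᵢ| > 3 ⇔ |xᵢ − 19.69| > 3·1.01/0.6745 = 4.49.
So outliers lie outside [15.20, 24.18].
12.06: M = -5.10 → outlier.
12.14: M = -5.04 → outlier.
13.37: M = -4.22 → outlier.
14.74: M = -3.31 → outlier.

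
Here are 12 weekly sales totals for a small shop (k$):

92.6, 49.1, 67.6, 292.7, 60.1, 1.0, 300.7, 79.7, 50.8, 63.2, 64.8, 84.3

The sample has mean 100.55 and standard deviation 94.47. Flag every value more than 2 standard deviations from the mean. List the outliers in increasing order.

Cutoffs at x̄ ± 2s: 100.55 ± 2·94.47 = [-88.39, 289.49].
292.7: z = 2.03, |z| > 2 → outlier.
300.7: z = 2.12, |z| > 2 → outlier.
Every other value lies within [-88.39, 289.49].

292.7, 300.7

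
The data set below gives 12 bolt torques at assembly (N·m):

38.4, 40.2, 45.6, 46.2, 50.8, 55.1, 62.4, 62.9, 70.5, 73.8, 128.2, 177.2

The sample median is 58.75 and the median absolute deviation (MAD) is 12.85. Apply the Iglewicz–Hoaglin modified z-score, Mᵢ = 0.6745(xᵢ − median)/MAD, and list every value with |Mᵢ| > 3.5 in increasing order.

|Mᵢ| > 3.5 ⇔ |xᵢ − 58.75| > 3.5·12.85/0.6745 = 66.68.
So outliers lie outside [-7.93, 125.43].
128.2: M = 3.65 → outlier.
177.2: M = 6.22 → outlier.

128.2, 177.2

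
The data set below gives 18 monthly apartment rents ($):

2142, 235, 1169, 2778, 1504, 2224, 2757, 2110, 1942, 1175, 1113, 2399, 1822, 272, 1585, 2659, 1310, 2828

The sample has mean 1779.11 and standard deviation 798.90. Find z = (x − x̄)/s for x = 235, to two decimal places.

z = (235 − 1779.11) / 798.90 = -1.93.

-1.93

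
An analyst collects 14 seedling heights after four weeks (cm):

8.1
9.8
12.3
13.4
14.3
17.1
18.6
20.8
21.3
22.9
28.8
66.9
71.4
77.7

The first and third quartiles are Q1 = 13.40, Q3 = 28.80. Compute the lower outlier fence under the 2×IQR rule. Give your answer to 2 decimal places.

IQR = Q3 − Q1 = 28.80 − 13.40 = 15.40.
Lower fence = Q1 − 2·IQR = 13.40 − 30.80 = -17.40.
Upper fence = Q3 + 2·IQR = 28.80 + 30.80 = 59.60.

-17.40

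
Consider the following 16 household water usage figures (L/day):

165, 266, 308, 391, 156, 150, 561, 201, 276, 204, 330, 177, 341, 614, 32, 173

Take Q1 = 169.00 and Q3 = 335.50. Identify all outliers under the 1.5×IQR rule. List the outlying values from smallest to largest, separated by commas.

IQR = Q3 − Q1 = 335.50 − 169.00 = 166.50.
Lower fence = Q1 − 1.5·IQR = 169.00 − 249.75 = -80.75.
Upper fence = Q3 + 1.5·IQR = 335.50 + 249.75 = 585.25.
614 > 585.25 → outlier.
All remaining values lie within [-80.75, 585.25].

614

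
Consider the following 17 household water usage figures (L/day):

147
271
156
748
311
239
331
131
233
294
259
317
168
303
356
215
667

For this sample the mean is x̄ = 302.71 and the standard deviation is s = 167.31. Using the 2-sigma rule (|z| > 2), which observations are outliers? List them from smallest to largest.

Cutoffs at x̄ ± 2s: 302.71 ± 2·167.31 = [-31.91, 637.33].
667: z = 2.18, |z| > 2 → outlier.
748: z = 2.66, |z| > 2 → outlier.
Every other value lies within [-31.91, 637.33].

667, 748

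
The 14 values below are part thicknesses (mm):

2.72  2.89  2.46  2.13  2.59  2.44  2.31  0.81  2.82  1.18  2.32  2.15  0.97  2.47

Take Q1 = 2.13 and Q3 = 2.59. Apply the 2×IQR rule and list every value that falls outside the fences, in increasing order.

0.81, 0.97, 1.18

IQR = Q3 − Q1 = 2.59 − 2.13 = 0.46.
Lower fence = Q1 − 2·IQR = 2.13 − 0.92 = 1.21.
Upper fence = Q3 + 2·IQR = 2.59 + 0.92 = 3.51.
0.81 < 1.21 → outlier.
0.97 < 1.21 → outlier.
1.18 < 1.21 → outlier.
All remaining values lie within [1.21, 3.51].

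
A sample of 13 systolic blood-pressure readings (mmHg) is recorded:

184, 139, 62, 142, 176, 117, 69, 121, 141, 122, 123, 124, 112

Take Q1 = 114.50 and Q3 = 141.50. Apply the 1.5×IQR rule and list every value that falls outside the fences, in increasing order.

IQR = Q3 − Q1 = 141.50 − 114.50 = 27.00.
Lower fence = Q1 − 1.5·IQR = 114.50 − 40.50 = 74.00.
Upper fence = Q3 + 1.5·IQR = 141.50 + 40.50 = 182.00.
62 < 74.00 → outlier.
69 < 74.00 → outlier.
184 > 182.00 → outlier.
All remaining values lie within [74.00, 182.00].

62, 69, 184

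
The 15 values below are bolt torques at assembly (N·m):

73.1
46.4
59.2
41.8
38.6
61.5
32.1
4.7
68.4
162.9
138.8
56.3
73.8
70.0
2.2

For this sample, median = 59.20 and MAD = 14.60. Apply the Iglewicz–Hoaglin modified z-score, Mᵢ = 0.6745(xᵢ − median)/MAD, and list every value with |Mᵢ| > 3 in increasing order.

138.8, 162.9

|Mᵢ| > 3 ⇔ |xᵢ − 59.20| > 3·14.60/0.6745 = 64.94.
So outliers lie outside [-5.74, 124.14].
138.8: M = 3.68 → outlier.
162.9: M = 4.79 → outlier.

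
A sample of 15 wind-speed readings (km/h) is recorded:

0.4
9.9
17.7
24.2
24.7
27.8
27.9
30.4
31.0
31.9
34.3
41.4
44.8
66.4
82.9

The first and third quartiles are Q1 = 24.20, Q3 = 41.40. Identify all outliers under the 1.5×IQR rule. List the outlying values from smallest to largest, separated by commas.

82.9

IQR = Q3 − Q1 = 41.40 − 24.20 = 17.20.
Lower fence = Q1 − 1.5·IQR = 24.20 − 25.80 = -1.60.
Upper fence = Q3 + 1.5·IQR = 41.40 + 25.80 = 67.20.
82.9 > 67.20 → outlier.
All remaining values lie within [-1.60, 67.20].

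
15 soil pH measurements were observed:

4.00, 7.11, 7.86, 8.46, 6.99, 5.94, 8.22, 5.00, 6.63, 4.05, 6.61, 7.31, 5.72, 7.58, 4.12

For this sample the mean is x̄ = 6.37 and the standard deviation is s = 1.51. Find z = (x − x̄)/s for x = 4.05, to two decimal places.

z = (4.05 − 6.37) / 1.51 = -1.54.

-1.54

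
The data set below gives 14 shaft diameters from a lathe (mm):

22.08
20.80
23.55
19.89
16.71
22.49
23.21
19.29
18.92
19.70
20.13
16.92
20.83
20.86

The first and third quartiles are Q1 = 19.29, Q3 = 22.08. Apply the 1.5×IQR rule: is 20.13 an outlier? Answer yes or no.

IQR = Q3 − Q1 = 22.08 − 19.29 = 2.79.
Lower fence = Q1 − 1.5·IQR = 19.29 − 4.185 = 15.105.
Upper fence = Q3 + 1.5·IQR = 22.08 + 4.185 = 26.265.
20.13 lies within [15.105, 26.265].

no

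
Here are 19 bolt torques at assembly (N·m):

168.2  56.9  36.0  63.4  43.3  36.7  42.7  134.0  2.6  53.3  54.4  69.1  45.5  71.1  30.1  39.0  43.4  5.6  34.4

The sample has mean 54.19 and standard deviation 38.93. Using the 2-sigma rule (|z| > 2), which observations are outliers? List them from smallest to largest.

134.0, 168.2

Cutoffs at x̄ ± 2s: 54.19 ± 2·38.93 = [-23.67, 132.05].
134.0: z = 2.05, |z| > 2 → outlier.
168.2: z = 2.93, |z| > 2 → outlier.
Every other value lies within [-23.67, 132.05].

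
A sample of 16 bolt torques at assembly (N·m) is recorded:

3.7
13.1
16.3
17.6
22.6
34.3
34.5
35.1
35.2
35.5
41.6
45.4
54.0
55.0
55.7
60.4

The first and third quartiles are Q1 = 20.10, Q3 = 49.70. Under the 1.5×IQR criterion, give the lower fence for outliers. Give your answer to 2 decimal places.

-24.30

IQR = Q3 − Q1 = 49.70 − 20.10 = 29.60.
Lower fence = Q1 − 1.5·IQR = 20.10 − 44.40 = -24.30.
Upper fence = Q3 + 1.5·IQR = 49.70 + 44.40 = 94.10.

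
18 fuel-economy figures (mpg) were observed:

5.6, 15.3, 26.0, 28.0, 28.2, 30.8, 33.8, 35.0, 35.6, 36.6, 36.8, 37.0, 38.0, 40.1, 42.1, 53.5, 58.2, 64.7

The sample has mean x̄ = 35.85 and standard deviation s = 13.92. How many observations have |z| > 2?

Cutoffs: x̄ ± 2s = [8.01, 63.69].
Outside the cutoffs: 5.6, 64.7.

2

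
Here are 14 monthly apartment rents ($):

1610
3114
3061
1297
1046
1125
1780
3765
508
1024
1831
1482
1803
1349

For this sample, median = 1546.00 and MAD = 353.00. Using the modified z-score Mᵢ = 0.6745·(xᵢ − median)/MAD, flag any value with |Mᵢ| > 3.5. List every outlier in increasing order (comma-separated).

|Mᵢ| > 3.5 ⇔ |xᵢ − 1546.00| > 3.5·353.00/0.6745 = 1831.73.
So outliers lie outside [-285.73, 3377.73].
3765: M = 4.24 → outlier.

3765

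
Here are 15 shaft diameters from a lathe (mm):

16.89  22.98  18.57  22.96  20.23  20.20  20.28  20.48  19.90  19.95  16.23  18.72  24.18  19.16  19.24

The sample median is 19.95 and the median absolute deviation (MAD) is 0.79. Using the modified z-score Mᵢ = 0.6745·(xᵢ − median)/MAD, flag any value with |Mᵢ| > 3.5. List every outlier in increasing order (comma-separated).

24.18

|Mᵢ| > 3.5 ⇔ |xᵢ − 19.95| > 3.5·0.79/0.6745 = 4.10.
So outliers lie outside [15.85, 24.05].
24.18: M = 3.61 → outlier.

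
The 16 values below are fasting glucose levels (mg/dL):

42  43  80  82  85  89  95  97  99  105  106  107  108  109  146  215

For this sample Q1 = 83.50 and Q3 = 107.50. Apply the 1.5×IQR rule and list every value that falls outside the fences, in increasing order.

42, 43, 146, 215

IQR = Q3 − Q1 = 107.50 − 83.50 = 24.00.
Lower fence = Q1 − 1.5·IQR = 83.50 − 36.00 = 47.50.
Upper fence = Q3 + 1.5·IQR = 107.50 + 36.00 = 143.50.
42 < 47.50 → outlier.
43 < 47.50 → outlier.
146 > 143.50 → outlier.
215 > 143.50 → outlier.
All remaining values lie within [47.50, 143.50].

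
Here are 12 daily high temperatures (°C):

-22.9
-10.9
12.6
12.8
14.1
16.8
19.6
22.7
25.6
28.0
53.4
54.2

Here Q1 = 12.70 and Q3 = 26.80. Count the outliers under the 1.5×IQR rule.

4

IQR = 14.10; fences at 12.70 − 21.15 = -8.45 and 26.80 + 21.15 = 47.95.
Outside the cutoffs: -22.9, -10.9, 53.4, 54.2.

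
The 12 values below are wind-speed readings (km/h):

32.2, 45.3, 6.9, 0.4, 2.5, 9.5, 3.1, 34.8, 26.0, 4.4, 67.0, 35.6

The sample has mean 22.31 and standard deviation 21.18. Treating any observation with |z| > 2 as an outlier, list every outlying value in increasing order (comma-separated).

67.0

Cutoffs at x̄ ± 2s: 22.31 ± 2·21.18 = [-20.05, 64.67].
67.0: z = 2.11, |z| > 2 → outlier.
Every other value lies within [-20.05, 64.67].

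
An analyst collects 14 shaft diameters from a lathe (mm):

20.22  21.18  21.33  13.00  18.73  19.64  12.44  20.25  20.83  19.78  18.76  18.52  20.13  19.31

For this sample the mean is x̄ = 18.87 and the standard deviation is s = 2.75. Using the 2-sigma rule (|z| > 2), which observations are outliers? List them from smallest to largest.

12.44, 13.00

Cutoffs at x̄ ± 2s: 18.87 ± 2·2.75 = [13.37, 24.37].
12.44: z = -2.34, |z| > 2 → outlier.
13.00: z = -2.13, |z| > 2 → outlier.
Every other value lies within [13.37, 24.37].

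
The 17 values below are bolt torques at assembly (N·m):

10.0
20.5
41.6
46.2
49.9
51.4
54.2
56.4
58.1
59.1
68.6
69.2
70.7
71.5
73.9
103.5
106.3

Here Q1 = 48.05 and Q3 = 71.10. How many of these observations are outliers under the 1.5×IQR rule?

IQR = 23.05; fences at 48.05 − 34.575 = 13.475 and 71.10 + 34.575 = 105.675.
Outside the cutoffs: 10.0, 106.3.

2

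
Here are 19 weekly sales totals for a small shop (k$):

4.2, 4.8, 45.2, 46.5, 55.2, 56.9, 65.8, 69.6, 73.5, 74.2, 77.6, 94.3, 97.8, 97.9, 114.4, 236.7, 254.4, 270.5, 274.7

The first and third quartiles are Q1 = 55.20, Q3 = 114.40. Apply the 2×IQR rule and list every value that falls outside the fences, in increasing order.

236.7, 254.4, 270.5, 274.7

IQR = Q3 − Q1 = 114.40 − 55.20 = 59.20.
Lower fence = Q1 − 2·IQR = 55.20 − 118.40 = -63.20.
Upper fence = Q3 + 2·IQR = 114.40 + 118.40 = 232.80.
236.7 > 232.80 → outlier.
254.4 > 232.80 → outlier.
270.5 > 232.80 → outlier.
274.7 > 232.80 → outlier.
All remaining values lie within [-63.20, 232.80].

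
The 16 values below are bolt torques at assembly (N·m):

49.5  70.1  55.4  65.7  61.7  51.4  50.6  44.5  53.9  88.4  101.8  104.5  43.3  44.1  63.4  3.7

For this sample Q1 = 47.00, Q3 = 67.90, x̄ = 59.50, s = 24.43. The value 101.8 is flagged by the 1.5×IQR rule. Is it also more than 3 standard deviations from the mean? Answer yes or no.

no

z = (101.8 − 59.50) / 24.43 = 1.73.
|z| = 1.73 ≤ 3.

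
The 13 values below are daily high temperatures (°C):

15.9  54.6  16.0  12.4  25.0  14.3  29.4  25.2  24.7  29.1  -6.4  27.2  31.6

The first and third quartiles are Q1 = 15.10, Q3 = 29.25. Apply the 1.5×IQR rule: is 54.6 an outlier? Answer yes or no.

IQR = Q3 − Q1 = 29.25 − 15.10 = 14.15.
Lower fence = Q1 − 1.5·IQR = 15.10 − 21.225 = -6.125.
Upper fence = Q3 + 1.5·IQR = 29.25 + 21.225 = 50.475.
54.6 lies above the upper fence.

yes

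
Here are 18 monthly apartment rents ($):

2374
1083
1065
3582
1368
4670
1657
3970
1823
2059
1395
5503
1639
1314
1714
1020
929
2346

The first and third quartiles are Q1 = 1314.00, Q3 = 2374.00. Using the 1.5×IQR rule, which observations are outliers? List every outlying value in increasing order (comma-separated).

IQR = Q3 − Q1 = 2374.00 − 1314.00 = 1060.00.
Lower fence = Q1 − 1.5·IQR = 1314.00 − 1590.00 = -276.00.
Upper fence = Q3 + 1.5·IQR = 2374.00 + 1590.00 = 3964.00.
3970 > 3964.00 → outlier.
4670 > 3964.00 → outlier.
5503 > 3964.00 → outlier.
All remaining values lie within [-276.00, 3964.00].

3970, 4670, 5503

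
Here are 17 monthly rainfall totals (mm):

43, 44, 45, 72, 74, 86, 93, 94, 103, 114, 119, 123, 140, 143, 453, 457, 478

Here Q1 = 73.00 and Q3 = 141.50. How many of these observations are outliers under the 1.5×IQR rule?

3

IQR = 68.50; fences at 73.00 − 102.75 = -29.75 and 141.50 + 102.75 = 244.25.
Outside the cutoffs: 453, 457, 478.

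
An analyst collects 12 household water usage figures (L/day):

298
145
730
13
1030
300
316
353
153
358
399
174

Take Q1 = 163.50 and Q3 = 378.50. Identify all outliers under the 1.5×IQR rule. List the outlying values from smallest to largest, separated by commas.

IQR = Q3 − Q1 = 378.50 − 163.50 = 215.00.
Lower fence = Q1 − 1.5·IQR = 163.50 − 322.50 = -159.00.
Upper fence = Q3 + 1.5·IQR = 378.50 + 322.50 = 701.00.
730 > 701.00 → outlier.
1030 > 701.00 → outlier.
All remaining values lie within [-159.00, 701.00].

730, 1030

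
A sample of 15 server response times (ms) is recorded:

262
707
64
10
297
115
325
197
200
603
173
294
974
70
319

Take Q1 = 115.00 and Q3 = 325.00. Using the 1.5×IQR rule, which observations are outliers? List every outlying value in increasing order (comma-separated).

707, 974

IQR = Q3 − Q1 = 325.00 − 115.00 = 210.00.
Lower fence = Q1 − 1.5·IQR = 115.00 − 315.00 = -200.00.
Upper fence = Q3 + 1.5·IQR = 325.00 + 315.00 = 640.00.
707 > 640.00 → outlier.
974 > 640.00 → outlier.
All remaining values lie within [-200.00, 640.00].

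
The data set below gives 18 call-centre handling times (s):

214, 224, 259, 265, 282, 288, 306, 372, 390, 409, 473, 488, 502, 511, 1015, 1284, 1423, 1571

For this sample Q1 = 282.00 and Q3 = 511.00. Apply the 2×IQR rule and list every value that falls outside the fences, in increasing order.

1015, 1284, 1423, 1571

IQR = Q3 − Q1 = 511.00 − 282.00 = 229.00.
Lower fence = Q1 − 2·IQR = 282.00 − 458.00 = -176.00.
Upper fence = Q3 + 2·IQR = 511.00 + 458.00 = 969.00.
1015 > 969.00 → outlier.
1284 > 969.00 → outlier.
1423 > 969.00 → outlier.
1571 > 969.00 → outlier.
All remaining values lie within [-176.00, 969.00].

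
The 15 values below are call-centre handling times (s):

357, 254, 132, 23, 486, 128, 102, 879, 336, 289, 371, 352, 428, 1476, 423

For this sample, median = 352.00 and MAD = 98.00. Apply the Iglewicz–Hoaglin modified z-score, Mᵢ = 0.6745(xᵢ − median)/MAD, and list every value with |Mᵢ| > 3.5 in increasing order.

|Mᵢ| > 3.5 ⇔ |xᵢ − 352.00| > 3.5·98.00/0.6745 = 508.52.
So outliers lie outside [-156.52, 860.52].
879: M = 3.63 → outlier.
1476: M = 7.74 → outlier.

879, 1476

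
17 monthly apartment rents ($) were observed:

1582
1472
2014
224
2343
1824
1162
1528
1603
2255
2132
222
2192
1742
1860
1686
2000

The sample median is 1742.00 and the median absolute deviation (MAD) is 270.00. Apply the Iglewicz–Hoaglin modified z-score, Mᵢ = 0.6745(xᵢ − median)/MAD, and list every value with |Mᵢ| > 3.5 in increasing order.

222, 224

|Mᵢ| > 3.5 ⇔ |xᵢ − 1742.00| > 3.5·270.00/0.6745 = 1401.04.
So outliers lie outside [340.96, 3143.04].
222: M = -3.80 → outlier.
224: M = -3.79 → outlier.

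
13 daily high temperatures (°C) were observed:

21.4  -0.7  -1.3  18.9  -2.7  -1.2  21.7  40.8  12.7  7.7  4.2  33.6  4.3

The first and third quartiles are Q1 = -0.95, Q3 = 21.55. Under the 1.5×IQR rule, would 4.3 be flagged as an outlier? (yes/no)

IQR = Q3 − Q1 = 21.55 − -0.95 = 22.50.
Lower fence = Q1 − 1.5·IQR = -0.95 − 33.75 = -34.70.
Upper fence = Q3 + 1.5·IQR = 21.55 + 33.75 = 55.30.
4.3 lies within [-34.70, 55.30].

no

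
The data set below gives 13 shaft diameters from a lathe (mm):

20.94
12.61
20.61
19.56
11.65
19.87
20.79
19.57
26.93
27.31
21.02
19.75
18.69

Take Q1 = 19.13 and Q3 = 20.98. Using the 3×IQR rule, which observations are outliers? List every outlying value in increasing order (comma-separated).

11.65, 12.61, 26.93, 27.31

IQR = Q3 − Q1 = 20.98 − 19.13 = 1.85.
Lower fence = Q1 − 3·IQR = 19.13 − 5.55 = 13.58.
Upper fence = Q3 + 3·IQR = 20.98 + 5.55 = 26.53.
11.65 < 13.58 → outlier.
12.61 < 13.58 → outlier.
26.93 > 26.53 → outlier.
27.31 > 26.53 → outlier.
All remaining values lie within [13.58, 26.53].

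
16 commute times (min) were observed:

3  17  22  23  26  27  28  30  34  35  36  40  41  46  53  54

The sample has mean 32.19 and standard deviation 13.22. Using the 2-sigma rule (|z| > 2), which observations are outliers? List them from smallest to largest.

3

Cutoffs at x̄ ± 2s: 32.19 ± 2·13.22 = [5.75, 58.63].
3: z = -2.21, |z| > 2 → outlier.
Every other value lies within [5.75, 58.63].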